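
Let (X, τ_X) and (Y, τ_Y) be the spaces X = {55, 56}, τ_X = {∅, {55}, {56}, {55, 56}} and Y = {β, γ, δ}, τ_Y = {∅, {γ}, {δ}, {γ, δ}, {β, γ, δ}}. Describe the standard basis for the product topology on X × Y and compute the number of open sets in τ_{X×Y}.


Basis B = {∅ × ∅, {55} × {γ}, {55} × {δ}, {56} × {γ}, {56} × {δ}, {55} × {γ, δ}, {55, 56} × {γ}, {55, 56} × {δ}, {56} × {γ, δ}, {55} × {β, γ, δ}, {56} × {β, γ, δ}, {55, 56} × {γ, δ}, {55, 56} × {β, γ, δ}}; |τ_{X×Y}| = 25.

Enumerate products U × V with U ∈ τ_X, V ∈ τ_Y (deduplicated):
  ∅ × ∅ = {} (∅)
  {55} × {γ} = {(55,γ)}
  {55} × {δ} = {(55,δ)}
  {56} × {γ} = {(56,γ)}
  {56} × {δ} = {(56,δ)}
  {55} × {γ, δ} = {(55,γ), (55,δ)}
  {55, 56} × {γ} = {(55,γ), (56,γ)}
  {55, 56} × {δ} = {(55,δ), (56,δ)}
  {56} × {γ, δ} = {(56,γ), (56,δ)}
  {55} × {β, γ, δ} = {(55,β), (55,γ), (55,δ)}
  {56} × {β, γ, δ} = {(56,β), (56,γ), (56,δ)}
  {55, 56} × {γ, δ} = {(55,γ), (55,δ), (56,γ), (56,δ)}
  {55, 56} × {β, γ, δ} = {(55,β), (55,γ), (55,δ), (56,β), (56,γ), (56,δ)}
These 13 distinct sets form the basis B.
Close under arbitrary unions to get τ_{X×Y}; counting gives |τ_{X×Y}| = 25.


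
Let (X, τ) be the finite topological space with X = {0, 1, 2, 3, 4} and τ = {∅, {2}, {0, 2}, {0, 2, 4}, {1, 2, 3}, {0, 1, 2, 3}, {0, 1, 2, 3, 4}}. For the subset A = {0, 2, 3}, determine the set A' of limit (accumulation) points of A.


A' = {0, 1, 3, 4}

For each x ∈ X, list the open sets U ∈ τ with x ∈ U, then check whether U ∩ (A ∖ {x}) ≠ ∅ for every such U.
  x = 0: opens ∋ x are {0, 2}, {0, 2, 4}, {0, 1, 2, 3}, {0, 1, 2, 3, 4}; each meets A ∖ {0}, so x IS a limit point.
  x = 1: opens ∋ x are {1, 2, 3}, {0, 1, 2, 3}, {0, 1, 2, 3, 4}; each meets A ∖ {1}, so x IS a limit point.
  x = 2: open {2} ∋ x has {2} ∩ (A ∖ {2}) = ∅, so x is NOT a limit point.
  x = 3: opens ∋ x are {1, 2, 3}, {0, 1, 2, 3}, {0, 1, 2, 3, 4}; each meets A ∖ {3}, so x IS a limit point.
  x = 4: opens ∋ x are {0, 2, 4}, {0, 1, 2, 3, 4}; each meets A ∖ {4}, so x IS a limit point.
Collecting: A' = {0, 1, 3, 4}.


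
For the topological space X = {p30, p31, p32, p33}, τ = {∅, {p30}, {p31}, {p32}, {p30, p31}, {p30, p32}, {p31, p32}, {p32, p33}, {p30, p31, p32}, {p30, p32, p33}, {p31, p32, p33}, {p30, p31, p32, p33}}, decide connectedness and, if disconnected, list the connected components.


(X, τ) is disconnected; components = [{p30}, {p31}, {p32, p33}].

Find clopen sets (U ∈ τ with X ∖ U ∈ τ):
  U = ∅, X ∖ U = {p30, p31, p32, p33} — both open, so U is clopen.
  U = {p30}, X ∖ U = {p31, p32, p33} — both open, so U is clopen.
  U = {p31}, X ∖ U = {p30, p32, p33} — both open, so U is clopen.
  U = {p30, p31}, X ∖ U = {p32, p33} — both open, so U is clopen.
  U = {p32, p33}, X ∖ U = {p30, p31} — both open, so U is clopen.
  U = {p30, p32, p33}, X ∖ U = {p31} — both open, so U is clopen.
  U = {p31, p32, p33}, X ∖ U = {p30} — both open, so U is clopen.
  U = {p30, p31, p32, p33}, X ∖ U = ∅ — both open, so U is clopen.
Nontrivial clopen(s) exist: e.g. {p30, p32, p33}. So (X, τ) is disconnected.
Compute connected components by grouping points that agree on all clopens:
  component: {p30}
  component: {p31}
  component: {p32, p33}


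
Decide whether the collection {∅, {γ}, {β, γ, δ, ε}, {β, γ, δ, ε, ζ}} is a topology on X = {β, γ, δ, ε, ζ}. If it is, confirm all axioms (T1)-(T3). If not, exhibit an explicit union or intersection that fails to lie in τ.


τ IS a topology on X.

Axiom (T1): ∅ ∈ τ? Yes; X ∈ τ? Yes.
Axiom (T2/T3): check pairwise unions and intersections of members of τ.
All pairwise intersections and unions checked — each lies in τ. Therefore τ satisfies (T1), (T2), (T3): it IS a topology on X.


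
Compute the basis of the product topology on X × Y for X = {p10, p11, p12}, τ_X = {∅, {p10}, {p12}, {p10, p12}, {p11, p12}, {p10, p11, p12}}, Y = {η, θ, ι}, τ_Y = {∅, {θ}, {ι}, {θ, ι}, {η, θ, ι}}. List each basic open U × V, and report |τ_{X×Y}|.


Basis B = {∅ × ∅, {p10} × {θ}, {p10} × {ι}, {p12} × {θ}, {p12} × {ι}, {p10} × {θ, ι}, {p10, p12} × {θ}, {p10, p12} × {ι}, {p11, p12} × {θ}, {p11, p12} × {ι}, {p12} × {θ, ι}, {p10} × {η, θ, ι}, {p10, p11, p12} × {θ}, {p10, p11, p12} × {ι}, {p12} × {η, θ, ι}, {p10, p12} × {θ, ι}, {p11, p12} × {θ, ι}, {p10, p12} × {η, θ, ι}, {p10, p11, p12} × {θ, ι}, {p11, p12} × {η, θ, ι}, {p10, p11, p12} × {η, θ, ι}}; |τ_{X×Y}| = 70.

Enumerate products U × V with U ∈ τ_X, V ∈ τ_Y (deduplicated):
  ∅ × ∅ = {} (∅)
  {p10} × {θ} = {(p10,θ)}
  {p10} × {ι} = {(p10,ι)}
  {p12} × {θ} = {(p12,θ)}
  {p12} × {ι} = {(p12,ι)}
  {p10} × {θ, ι} = {(p10,θ), (p10,ι)}
  {p10, p12} × {θ} = {(p10,θ), (p12,θ)}
  {p10, p12} × {ι} = {(p10,ι), (p12,ι)}
  {p11, p12} × {θ} = {(p11,θ), (p12,θ)}
  {p11, p12} × {ι} = {(p11,ι), (p12,ι)}
  {p12} × {θ, ι} = {(p12,θ), (p12,ι)}
  {p10} × {η, θ, ι} = {(p10,η), (p10,θ), (p10,ι)}
  {p10, p11, p12} × {θ} = {(p10,θ), (p11,θ), (p12,θ)}
  {p10, p11, p12} × {ι} = {(p10,ι), (p11,ι), (p12,ι)}
  {p12} × {η, θ, ι} = {(p12,η), (p12,θ), (p12,ι)}
  {p10, p12} × {θ, ι} = {(p10,θ), (p10,ι), (p12,θ), (p12,ι)}
  {p11, p12} × {θ, ι} = {(p11,θ), (p11,ι), (p12,θ), (p12,ι)}
  {p10, p12} × {η, θ, ι} = {(p10,η), (p10,θ), (p10,ι), (p12,η), (p12,θ), (p12,ι)}
  {p10, p11, p12} × {θ, ι} = {(p10,θ), (p10,ι), (p11,θ), (p11,ι), (p12,θ), (p12,ι)}
  {p11, p12} × {η, θ, ι} = {(p11,η), (p11,θ), (p11,ι), (p12,η), (p12,θ), (p12,ι)}
  {p10, p11, p12} × {η, θ, ι} = {(p10,η), (p10,θ), (p10,ι), (p11,η), (p11,θ), (p11,ι), (p12,η), (p12,θ), (p12,ι)}
These 21 distinct sets form the basis B.
Close under arbitrary unions to get τ_{X×Y}; counting gives |τ_{X×Y}| = 70.


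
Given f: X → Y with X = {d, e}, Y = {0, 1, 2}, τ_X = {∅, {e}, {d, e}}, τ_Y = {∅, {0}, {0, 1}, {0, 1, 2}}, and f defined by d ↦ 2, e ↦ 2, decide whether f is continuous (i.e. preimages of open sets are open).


f IS continuous.

Compute f^{-1}(U) for each U ∈ τ_Y:
  U = ∅: f^{-1}(U) = ∅ ∈ τ_X ✓.
  U = {0}: f^{-1}(U) = ∅ ∈ τ_X ✓.
  U = {0, 1}: f^{-1}(U) = ∅ ∈ τ_X ✓.
  U = {0, 1, 2}: f^{-1}(U) = {d, e} ∈ τ_X ✓.
Every preimage lies in τ_X, so f IS continuous.


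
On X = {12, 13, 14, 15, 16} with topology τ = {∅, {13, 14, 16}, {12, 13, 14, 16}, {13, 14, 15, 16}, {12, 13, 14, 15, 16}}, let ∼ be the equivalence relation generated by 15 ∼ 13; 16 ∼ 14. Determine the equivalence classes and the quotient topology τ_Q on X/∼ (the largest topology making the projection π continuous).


X/∼ = {[12], [13=15], [14=16]}; |τ_Q| = 3.

Equivalence classes: [12], [13=15], [14=16].
Quotient map π: X → X/∼ sends 12 ↦ [12], 13 ↦ [13=15], 14 ↦ [14=16], 15 ↦ [13=15], 16 ↦ [14=16].
For each subset V ⊆ X/∼, compute π^{-1}(V) ⊆ X and check whether π^{-1}(V) ∈ τ. V is open in τ_Q iff π^{-1}(V) ∈ τ.
  V = {}: π^{-1}(V) = ∅ ∈ τ ✓.
  V = {[12]}: π^{-1}(V) = {12} ∉ τ ✗.
  V = {[13=15]}: π^{-1}(V) = {13, 15} ∉ τ ✗.
  V = {[12], [13=15]}: π^{-1}(V) = {12, 13, 15} ∉ τ ✗.
  V = {[14=16]}: π^{-1}(V) = {14, 16} ∉ τ ✗.
  V = {[12], [14=16]}: π^{-1}(V) = {12, 14, 16} ∉ τ ✗.
  V = {[13=15], [14=16]}: π^{-1}(V) = {13, 14, 15, 16} ∈ τ ✓.
  V = {[12], [13=15], [14=16]}: π^{-1}(V) = {12, 13, 14, 15, 16} ∈ τ ✓.
Open sets in the quotient: τ_Q = {{}, {[13=15], [14=16]}, {[12], [13=15], [14=16]}} (3 elements).


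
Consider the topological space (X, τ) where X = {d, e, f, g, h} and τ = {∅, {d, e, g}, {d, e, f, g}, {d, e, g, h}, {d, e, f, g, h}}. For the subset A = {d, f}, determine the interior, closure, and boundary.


int(A) = ∅, cl(A) = {d, e, f, g, h}, ∂A = {d, e, f, g, h}.

Closed sets in (X, τ) are complements of opens:
  closed(X, τ) = {∅, {f}, {h}, {f, h}, {d, e, f, g, h}}.
int(A) = ⋃ {U ∈ τ : U ⊆ A}. Opens contained in A: ∅.
Taking the union of these: int(A) = ∅.
cl(A) = ⋂ {C closed : A ⊆ C}. Closed sets containing A: {d, e, f, g, h}.
Intersecting these: cl(A) = {d, e, f, g, h}.
∂A = cl(A) ∖ int(A) = {d, e, f, g, h} ∖ ∅ = {d, e, f, g, h}.


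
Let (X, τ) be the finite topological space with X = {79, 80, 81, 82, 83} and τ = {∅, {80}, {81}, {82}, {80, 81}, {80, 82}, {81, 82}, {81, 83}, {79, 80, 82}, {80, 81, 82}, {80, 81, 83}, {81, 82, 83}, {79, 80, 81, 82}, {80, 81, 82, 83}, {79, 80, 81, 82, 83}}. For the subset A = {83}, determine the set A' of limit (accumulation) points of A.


A' = ∅

For each x ∈ X, list the open sets U ∈ τ with x ∈ U, then check whether U ∩ (A ∖ {x}) ≠ ∅ for every such U.
  x = 79: open {79, 80, 82} ∋ x has {79, 80, 82} ∩ (A ∖ {79}) = ∅, so x is NOT a limit point.
  x = 80: open {80} ∋ x has {80} ∩ (A ∖ {80}) = ∅, so x is NOT a limit point.
  x = 81: open {81} ∋ x has {81} ∩ (A ∖ {81}) = ∅, so x is NOT a limit point.
  x = 82: open {82} ∋ x has {82} ∩ (A ∖ {82}) = ∅, so x is NOT a limit point.
  x = 83: open {81, 83} ∋ x has {81, 83} ∩ (A ∖ {83}) = ∅, so x is NOT a limit point.
Collecting: A' = ∅.


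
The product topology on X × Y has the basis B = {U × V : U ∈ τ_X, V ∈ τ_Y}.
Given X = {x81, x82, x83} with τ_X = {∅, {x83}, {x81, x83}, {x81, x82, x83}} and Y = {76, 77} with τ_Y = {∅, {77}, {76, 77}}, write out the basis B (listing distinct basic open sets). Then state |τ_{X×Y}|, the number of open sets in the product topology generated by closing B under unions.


Basis B = {∅ × ∅, {x83} × {77}, {x81, x83} × {77}, {x83} × {76, 77}, {x81, x82, x83} × {77}, {x81, x83} × {76, 77}, {x81, x82, x83} × {76, 77}}; |τ_{X×Y}| = 10.

Enumerate products U × V with U ∈ τ_X, V ∈ τ_Y (deduplicated):
  ∅ × ∅ = {} (∅)
  {x83} × {77} = {(x83,77)}
  {x81, x83} × {77} = {(x81,77), (x83,77)}
  {x83} × {76, 77} = {(x83,76), (x83,77)}
  {x81, x82, x83} × {77} = {(x81,77), (x82,77), (x83,77)}
  {x81, x83} × {76, 77} = {(x81,76), (x81,77), (x83,76), (x83,77)}
  {x81, x82, x83} × {76, 77} = {(x81,76), (x81,77), (x82,76), (x82,77), (x83,76), (x83,77)}
These 7 distinct sets form the basis B.
Close under arbitrary unions to get τ_{X×Y}; counting gives |τ_{X×Y}| = 10.


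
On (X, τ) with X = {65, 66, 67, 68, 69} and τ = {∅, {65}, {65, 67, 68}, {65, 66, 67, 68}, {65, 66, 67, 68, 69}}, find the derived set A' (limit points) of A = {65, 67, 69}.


A' = {66, 67, 68, 69}

For each x ∈ X, list the open sets U ∈ τ with x ∈ U, then check whether U ∩ (A ∖ {x}) ≠ ∅ for every such U.
  x = 65: open {65} ∋ x has {65} ∩ (A ∖ {65}) = ∅, so x is NOT a limit point.
  x = 66: opens ∋ x are {65, 66, 67, 68}, {65, 66, 67, 68, 69}; each meets A ∖ {66}, so x IS a limit point.
  x = 67: opens ∋ x are {65, 67, 68}, {65, 66, 67, 68}, {65, 66, 67, 68, 69}; each meets A ∖ {67}, so x IS a limit point.
  x = 68: opens ∋ x are {65, 67, 68}, {65, 66, 67, 68}, {65, 66, 67, 68, 69}; each meets A ∖ {68}, so x IS a limit point.
  x = 69: opens ∋ x are {65, 66, 67, 68, 69}; each meets A ∖ {69}, so x IS a limit point.
Collecting: A' = {66, 67, 68, 69}.


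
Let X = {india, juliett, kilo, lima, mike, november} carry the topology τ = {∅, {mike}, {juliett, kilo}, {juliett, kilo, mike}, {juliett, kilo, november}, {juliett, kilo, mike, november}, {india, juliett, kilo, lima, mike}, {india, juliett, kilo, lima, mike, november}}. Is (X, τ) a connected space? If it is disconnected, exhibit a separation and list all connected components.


(X, τ) is connected.

Find clopen sets (U ∈ τ with X ∖ U ∈ τ):
  U = ∅, X ∖ U = {india, juliett, kilo, lima, mike, november} — both open, so U is clopen.
  U = {india, juliett, kilo, lima, mike, november}, X ∖ U = ∅ — both open, so U is clopen.
Only trivial clopens (∅ and X) exist, so (X, τ) is connected.
Compute connected components by grouping points that agree on all clopens:
  component: {india, juliett, kilo, lima, mike, november}


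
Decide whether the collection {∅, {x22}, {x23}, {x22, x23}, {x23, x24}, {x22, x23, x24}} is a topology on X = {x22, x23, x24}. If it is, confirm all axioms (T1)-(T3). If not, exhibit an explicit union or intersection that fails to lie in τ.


τ IS a topology on X.

Axiom (T1): ∅ ∈ τ? Yes; X ∈ τ? Yes.
Axiom (T2/T3): check pairwise unions and intersections of members of τ.
All pairwise intersections and unions checked — each lies in τ. Therefore τ satisfies (T1), (T2), (T3): it IS a topology on X.


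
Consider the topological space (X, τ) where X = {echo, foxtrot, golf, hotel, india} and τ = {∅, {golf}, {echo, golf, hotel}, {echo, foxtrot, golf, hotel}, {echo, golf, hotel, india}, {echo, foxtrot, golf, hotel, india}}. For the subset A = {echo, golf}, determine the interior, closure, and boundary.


int(A) = {golf}, cl(A) = {echo, foxtrot, golf, hotel, india}, ∂A = {echo, foxtrot, hotel, india}.

Closed sets in (X, τ) are complements of opens:
  closed(X, τ) = {∅, {foxtrot}, {india}, {foxtrot, india}, {echo, foxtrot, hotel, india}, {echo, foxtrot, golf, hotel, india}}.
int(A) = ⋃ {U ∈ τ : U ⊆ A}. Opens contained in A: ∅, {golf}.
Taking the union of these: int(A) = {golf}.
cl(A) = ⋂ {C closed : A ⊆ C}. Closed sets containing A: {echo, foxtrot, golf, hotel, india}.
Intersecting these: cl(A) = {echo, foxtrot, golf, hotel, india}.
∂A = cl(A) ∖ int(A) = {echo, foxtrot, golf, hotel, india} ∖ {golf} = {echo, foxtrot, hotel, india}.


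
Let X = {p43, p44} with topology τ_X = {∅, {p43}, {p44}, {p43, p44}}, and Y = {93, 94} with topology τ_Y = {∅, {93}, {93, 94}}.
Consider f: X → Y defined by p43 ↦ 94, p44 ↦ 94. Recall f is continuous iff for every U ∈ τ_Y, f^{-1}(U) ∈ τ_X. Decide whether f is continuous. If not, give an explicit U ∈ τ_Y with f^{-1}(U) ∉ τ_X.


f IS continuous.

Compute f^{-1}(U) for each U ∈ τ_Y:
  U = ∅: f^{-1}(U) = ∅ ∈ τ_X ✓.
  U = {93}: f^{-1}(U) = ∅ ∈ τ_X ✓.
  U = {93, 94}: f^{-1}(U) = {p43, p44} ∈ τ_X ✓.
Every preimage lies in τ_X, so f IS continuous.


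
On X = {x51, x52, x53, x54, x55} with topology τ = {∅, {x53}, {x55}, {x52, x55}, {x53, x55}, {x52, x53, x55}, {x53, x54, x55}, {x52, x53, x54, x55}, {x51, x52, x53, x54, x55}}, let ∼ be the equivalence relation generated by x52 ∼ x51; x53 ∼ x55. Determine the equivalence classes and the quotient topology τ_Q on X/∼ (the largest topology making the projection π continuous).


X/∼ = {[x51=x52], [x53=x55], [x54]}; |τ_Q| = 4.

Equivalence classes: [x51=x52], [x53=x55], [x54].
Quotient map π: X → X/∼ sends x51 ↦ [x51=x52], x52 ↦ [x51=x52], x53 ↦ [x53=x55], x54 ↦ [x54], x55 ↦ [x53=x55].
For each subset V ⊆ X/∼, compute π^{-1}(V) ⊆ X and check whether π^{-1}(V) ∈ τ. V is open in τ_Q iff π^{-1}(V) ∈ τ.
  V = {}: π^{-1}(V) = ∅ ∈ τ ✓.
  V = {[x51=x52]}: π^{-1}(V) = {x51, x52} ∉ τ ✗.
  V = {[x53=x55]}: π^{-1}(V) = {x53, x55} ∈ τ ✓.
  V = {[x51=x52], [x53=x55]}: π^{-1}(V) = {x51, x52, x53, x55} ∉ τ ✗.
  V = {[x54]}: π^{-1}(V) = {x54} ∉ τ ✗.
  V = {[x51=x52], [x54]}: π^{-1}(V) = {x51, x52, x54} ∉ τ ✗.
  V = {[x53=x55], [x54]}: π^{-1}(V) = {x53, x54, x55} ∈ τ ✓.
  V = {[x51=x52], [x53=x55], [x54]}: π^{-1}(V) = {x51, x52, x53, x54, x55} ∈ τ ✓.
Open sets in the quotient: τ_Q = {{}, {[x53=x55]}, {[x53=x55], [x54]}, {[x51=x52], [x53=x55], [x54]}} (4 elements).


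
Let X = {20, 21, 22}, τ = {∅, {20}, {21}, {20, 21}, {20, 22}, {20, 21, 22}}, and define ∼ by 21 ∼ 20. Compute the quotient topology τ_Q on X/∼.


X/∼ = {[20=21], [22]}; |τ_Q| = 3.

Equivalence classes: [20=21], [22].
Quotient map π: X → X/∼ sends 20 ↦ [20=21], 21 ↦ [20=21], 22 ↦ [22].
For each subset V ⊆ X/∼, compute π^{-1}(V) ⊆ X and check whether π^{-1}(V) ∈ τ. V is open in τ_Q iff π^{-1}(V) ∈ τ.
  V = {}: π^{-1}(V) = ∅ ∈ τ ✓.
  V = {[20=21]}: π^{-1}(V) = {20, 21} ∈ τ ✓.
  V = {[22]}: π^{-1}(V) = {22} ∉ τ ✗.
  V = {[20=21], [22]}: π^{-1}(V) = {20, 21, 22} ∈ τ ✓.
Open sets in the quotient: τ_Q = {{}, {[20=21]}, {[20=21], [22]}} (3 elements).


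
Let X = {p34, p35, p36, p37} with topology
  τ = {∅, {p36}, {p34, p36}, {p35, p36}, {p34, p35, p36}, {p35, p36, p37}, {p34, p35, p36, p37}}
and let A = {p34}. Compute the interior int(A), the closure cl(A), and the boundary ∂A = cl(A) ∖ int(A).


int(A) = ∅, cl(A) = {p34}, ∂A = {p34}.

Closed sets in (X, τ) are complements of opens:
  closed(X, τ) = {∅, {p34}, {p37}, {p34, p37}, {p35, p37}, {p34, p35, p37}, {p34, p35, p36, p37}}.
int(A) = ⋃ {U ∈ τ : U ⊆ A}. Opens contained in A: ∅.
Taking the union of these: int(A) = ∅.
cl(A) = ⋂ {C closed : A ⊆ C}. Closed sets containing A: {p34}, {p34, p37}, {p34, p35, p37}, {p34, p35, p36, p37}.
Intersecting these: cl(A) = {p34}.
∂A = cl(A) ∖ int(A) = {p34} ∖ ∅ = {p34}.


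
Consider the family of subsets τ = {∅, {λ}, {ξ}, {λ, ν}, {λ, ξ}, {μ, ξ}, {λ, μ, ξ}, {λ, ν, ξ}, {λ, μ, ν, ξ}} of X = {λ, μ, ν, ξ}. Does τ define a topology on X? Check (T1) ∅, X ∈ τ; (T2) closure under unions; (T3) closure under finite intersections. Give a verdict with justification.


τ IS a topology on X.

Axiom (T1): ∅ ∈ τ? Yes; X ∈ τ? Yes.
Axiom (T2/T3): check pairwise unions and intersections of members of τ.
All pairwise intersections and unions checked — each lies in τ. Therefore τ satisfies (T1), (T2), (T3): it IS a topology on X.


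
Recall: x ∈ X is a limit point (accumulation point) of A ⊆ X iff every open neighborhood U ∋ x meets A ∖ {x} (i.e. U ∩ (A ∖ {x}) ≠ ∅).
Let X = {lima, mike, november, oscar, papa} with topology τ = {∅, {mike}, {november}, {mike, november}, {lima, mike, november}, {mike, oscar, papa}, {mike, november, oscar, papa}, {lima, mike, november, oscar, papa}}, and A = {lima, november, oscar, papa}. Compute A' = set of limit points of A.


A' = {lima, oscar, papa}

For each x ∈ X, list the open sets U ∈ τ with x ∈ U, then check whether U ∩ (A ∖ {x}) ≠ ∅ for every such U.
  x = lima: opens ∋ x are {lima, mike, november}, {lima, mike, november, oscar, papa}; each meets A ∖ {lima}, so x IS a limit point.
  x = mike: open {mike} ∋ x has {mike} ∩ (A ∖ {mike}) = ∅, so x is NOT a limit point.
  x = november: open {november} ∋ x has {november} ∩ (A ∖ {november}) = ∅, so x is NOT a limit point.
  x = oscar: opens ∋ x are {mike, oscar, papa}, {mike, november, oscar, papa}, {lima, mike, november, oscar, papa}; each meets A ∖ {oscar}, so x IS a limit point.
  x = papa: opens ∋ x are {mike, oscar, papa}, {mike, november, oscar, papa}, {lima, mike, november, oscar, papa}; each meets A ∖ {papa}, so x IS a limit point.
Collecting: A' = {lima, oscar, papa}.


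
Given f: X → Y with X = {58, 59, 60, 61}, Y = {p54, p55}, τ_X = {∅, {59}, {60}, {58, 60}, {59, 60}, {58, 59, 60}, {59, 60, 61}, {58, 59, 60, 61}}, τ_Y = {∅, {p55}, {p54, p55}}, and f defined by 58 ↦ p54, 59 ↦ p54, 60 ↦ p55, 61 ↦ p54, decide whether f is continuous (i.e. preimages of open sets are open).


f IS continuous.

Compute f^{-1}(U) for each U ∈ τ_Y:
  U = ∅: f^{-1}(U) = ∅ ∈ τ_X ✓.
  U = {p55}: f^{-1}(U) = {60} ∈ τ_X ✓.
  U = {p54, p55}: f^{-1}(U) = {58, 59, 60, 61} ∈ τ_X ✓.
Every preimage lies in τ_X, so f IS continuous.


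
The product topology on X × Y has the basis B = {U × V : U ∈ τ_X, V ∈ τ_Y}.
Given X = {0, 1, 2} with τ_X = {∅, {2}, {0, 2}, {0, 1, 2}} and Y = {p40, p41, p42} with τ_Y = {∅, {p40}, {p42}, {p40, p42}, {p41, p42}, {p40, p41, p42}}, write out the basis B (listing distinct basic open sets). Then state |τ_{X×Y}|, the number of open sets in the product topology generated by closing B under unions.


Basis B = {∅ × ∅, {2} × {p40}, {2} × {p42}, {0, 2} × {p40}, {0, 2} × {p42}, {2} × {p40, p42}, {2} × {p41, p42}, {0, 1, 2} × {p40}, {0, 1, 2} × {p42}, {2} × {p40, p41, p42}, {0, 2} × {p40, p42}, {0, 2} × {p41, p42}, {0, 2} × {p40, p41, p42}, {0, 1, 2} × {p40, p42}, {0, 1, 2} × {p41, p42}, {0, 1, 2} × {p40, p41, p42}}; |τ_{X×Y}| = 40.

Enumerate products U × V with U ∈ τ_X, V ∈ τ_Y (deduplicated):
  ∅ × ∅ = {} (∅)
  {2} × {p40} = {(2,p40)}
  {2} × {p42} = {(2,p42)}
  {0, 2} × {p40} = {(0,p40), (2,p40)}
  {0, 2} × {p42} = {(0,p42), (2,p42)}
  {2} × {p40, p42} = {(2,p40), (2,p42)}
  {2} × {p41, p42} = {(2,p41), (2,p42)}
  {0, 1, 2} × {p40} = {(0,p40), (1,p40), (2,p40)}
  {0, 1, 2} × {p42} = {(0,p42), (1,p42), (2,p42)}
  {2} × {p40, p41, p42} = {(2,p40), (2,p41), (2,p42)}
  {0, 2} × {p40, p42} = {(0,p40), (0,p42), (2,p40), (2,p42)}
  {0, 2} × {p41, p42} = {(0,p41), (0,p42), (2,p41), (2,p42)}
  {0, 2} × {p40, p41, p42} = {(0,p40), (0,p41), (0,p42), (2,p40), (2,p41), (2,p42)}
  {0, 1, 2} × {p40, p42} = {(0,p40), (0,p42), (1,p40), (1,p42), (2,p40), (2,p42)}
  {0, 1, 2} × {p41, p42} = {(0,p41), (0,p42), (1,p41), (1,p42), (2,p41), (2,p42)}
  {0, 1, 2} × {p40, p41, p42} = {(0,p40), (0,p41), (0,p42), (1,p40), (1,p41), (1,p42), (2,p40), (2,p41), (2,p42)}
These 16 distinct sets form the basis B.
Close under arbitrary unions to get τ_{X×Y}; counting gives |τ_{X×Y}| = 40.


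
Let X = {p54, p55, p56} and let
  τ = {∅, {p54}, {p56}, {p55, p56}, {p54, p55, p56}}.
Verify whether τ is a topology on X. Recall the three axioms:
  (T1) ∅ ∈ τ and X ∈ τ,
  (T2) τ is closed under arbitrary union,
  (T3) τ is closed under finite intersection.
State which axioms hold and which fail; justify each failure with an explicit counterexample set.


τ is NOT a topology on X.

Axiom (T1): ∅ ∈ τ? Yes; X ∈ τ? Yes.
Axiom (T2/T3): check pairwise unions and intersections of members of τ.
Counterexample for (T2): {p54} ∪ {p56} = {p54, p56} ∉ τ. Therefore τ is NOT a topology.


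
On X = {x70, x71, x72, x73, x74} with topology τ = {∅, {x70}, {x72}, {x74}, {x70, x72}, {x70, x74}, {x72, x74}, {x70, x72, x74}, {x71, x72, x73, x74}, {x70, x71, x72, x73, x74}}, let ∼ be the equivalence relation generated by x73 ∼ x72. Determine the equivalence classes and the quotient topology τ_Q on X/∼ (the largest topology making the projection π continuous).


X/∼ = {[x70], [x71], [x72=x73], [x74]}; |τ_Q| = 6.

Equivalence classes: [x70], [x71], [x72=x73], [x74].
Quotient map π: X → X/∼ sends x70 ↦ [x70], x71 ↦ [x71], x72 ↦ [x72=x73], x73 ↦ [x72=x73], x74 ↦ [x74].
For each subset V ⊆ X/∼, compute π^{-1}(V) ⊆ X and check whether π^{-1}(V) ∈ τ. V is open in τ_Q iff π^{-1}(V) ∈ τ.
  V = {}: π^{-1}(V) = ∅ ∈ τ ✓.
  V = {[x70]}: π^{-1}(V) = {x70} ∈ τ ✓.
  V = {[x71]}: π^{-1}(V) = {x71} ∉ τ ✗.
  V = {[x70], [x71]}: π^{-1}(V) = {x70, x71} ∉ τ ✗.
  V = {[x72=x73]}: π^{-1}(V) = {x72, x73} ∉ τ ✗.
  V = {[x70], [x72=x73]}: π^{-1}(V) = {x70, x72, x73} ∉ τ ✗.
  V = {[x71], [x72=x73]}: π^{-1}(V) = {x71, x72, x73} ∉ τ ✗.
  V = {[x70], [x71], [x72=x73]}: π^{-1}(V) = {x70, x71, x72, x73} ∉ τ ✗.
  V = {[x74]}: π^{-1}(V) = {x74} ∈ τ ✓.
  V = {[x70], [x74]}: π^{-1}(V) = {x70, x74} ∈ τ ✓.
  V = {[x71], [x74]}: π^{-1}(V) = {x71, x74} ∉ τ ✗.
  V = {[x70], [x71], [x74]}: π^{-1}(V) = {x70, x71, x74} ∉ τ ✗.
  V = {[x72=x73], [x74]}: π^{-1}(V) = {x72, x73, x74} ∉ τ ✗.
  V = {[x70], [x72=x73], [x74]}: π^{-1}(V) = {x70, x72, x73, x74} ∉ τ ✗.
  V = {[x71], [x72=x73], [x74]}: π^{-1}(V) = {x71, x72, x73, x74} ∈ τ ✓.
  V = {[x70], [x71], [x72=x73], [x74]}: π^{-1}(V) = {x70, x71, x72, x73, x74} ∈ τ ✓.
Open sets in the quotient: τ_Q = {{}, {[x70]}, {[x74]}, {[x70], [x74]}, {[x71], [x72=x73], [x74]}, {[x70], [x71], [x72=x73], [x74]}} (6 elements).


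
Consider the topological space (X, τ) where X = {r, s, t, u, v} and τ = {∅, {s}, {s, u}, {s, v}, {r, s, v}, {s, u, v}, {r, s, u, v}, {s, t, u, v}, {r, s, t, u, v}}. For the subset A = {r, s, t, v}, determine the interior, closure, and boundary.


int(A) = {r, s, v}, cl(A) = {r, s, t, u, v}, ∂A = {t, u}.

Closed sets in (X, τ) are complements of opens:
  closed(X, τ) = {∅, {r}, {t}, {r, t}, {t, u}, {r, t, u}, {r, t, v}, {r, t, u, v}, {r, s, t, u, v}}.
int(A) = ⋃ {U ∈ τ : U ⊆ A}. Opens contained in A: ∅, {s}, {s, v}, {r, s, v}.
Taking the union of these: int(A) = {r, s, v}.
cl(A) = ⋂ {C closed : A ⊆ C}. Closed sets containing A: {r, s, t, u, v}.
Intersecting these: cl(A) = {r, s, t, u, v}.
∂A = cl(A) ∖ int(A) = {r, s, t, u, v} ∖ {r, s, v} = {t, u}.


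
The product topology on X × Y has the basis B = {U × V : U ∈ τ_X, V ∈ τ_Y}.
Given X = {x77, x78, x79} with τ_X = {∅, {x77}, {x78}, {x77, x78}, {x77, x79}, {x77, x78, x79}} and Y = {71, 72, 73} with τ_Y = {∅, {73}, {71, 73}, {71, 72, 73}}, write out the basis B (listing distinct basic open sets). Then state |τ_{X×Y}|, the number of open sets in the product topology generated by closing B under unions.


Basis B = {∅ × ∅, {x77} × {73}, {x78} × {73}, {x77} × {71, 73}, {x77, x78} × {73}, {x77, x79} × {73}, {x78} × {71, 73}, {x77} × {71, 72, 73}, {x77, x78, x79} × {73}, {x78} × {71, 72, 73}, {x77, x78} × {71, 73}, {x77, x79} × {71, 73}, {x77, x78} × {71, 72, 73}, {x77, x79} × {71, 72, 73}, {x77, x78, x79} × {71, 73}, {x77, x78, x79} × {71, 72, 73}}; |τ_{X×Y}| = 40.

Enumerate products U × V with U ∈ τ_X, V ∈ τ_Y (deduplicated):
  ∅ × ∅ = {} (∅)
  {x77} × {73} = {(x77,73)}
  {x78} × {73} = {(x78,73)}
  {x77} × {71, 73} = {(x77,71), (x77,73)}
  {x77, x78} × {73} = {(x77,73), (x78,73)}
  {x77, x79} × {73} = {(x77,73), (x79,73)}
  {x78} × {71, 73} = {(x78,71), (x78,73)}
  {x77} × {71, 72, 73} = {(x77,71), (x77,72), (x77,73)}
  {x77, x78, x79} × {73} = {(x77,73), (x78,73), (x79,73)}
  {x78} × {71, 72, 73} = {(x78,71), (x78,72), (x78,73)}
  {x77, x78} × {71, 73} = {(x77,71), (x77,73), (x78,71), (x78,73)}
  {x77, x79} × {71, 73} = {(x77,71), (x77,73), (x79,71), (x79,73)}
  {x77, x78} × {71, 72, 73} = {(x77,71), (x77,72), (x77,73), (x78,71), (x78,72), (x78,73)}
  {x77, x79} × {71, 72, 73} = {(x77,71), (x77,72), (x77,73), (x79,71), (x79,72), (x79,73)}
  {x77, x78, x79} × {71, 73} = {(x77,71), (x77,73), (x78,71), (x78,73), (x79,71), (x79,73)}
  {x77, x78, x79} × {71, 72, 73} = {(x77,71), (x77,72), (x77,73), (x78,71), (x78,72), (x78,73), (x79,71), (x79,72), (x79,73)}
These 16 distinct sets form the basis B.
Close under arbitrary unions to get τ_{X×Y}; counting gives |τ_{X×Y}| = 40.


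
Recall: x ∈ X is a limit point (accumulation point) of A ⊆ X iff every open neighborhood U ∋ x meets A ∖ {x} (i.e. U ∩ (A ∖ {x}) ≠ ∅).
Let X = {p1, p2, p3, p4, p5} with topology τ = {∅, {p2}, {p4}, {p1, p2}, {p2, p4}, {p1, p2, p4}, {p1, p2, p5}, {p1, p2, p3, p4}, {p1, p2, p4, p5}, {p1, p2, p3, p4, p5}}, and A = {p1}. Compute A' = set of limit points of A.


A' = {p3, p5}

For each x ∈ X, list the open sets U ∈ τ with x ∈ U, then check whether U ∩ (A ∖ {x}) ≠ ∅ for every such U.
  x = p1: open {p1, p2} ∋ x has {p1, p2} ∩ (A ∖ {p1}) = ∅, so x is NOT a limit point.
  x = p2: open {p2} ∋ x has {p2} ∩ (A ∖ {p2}) = ∅, so x is NOT a limit point.
  x = p3: opens ∋ x are {p1, p2, p3, p4}, {p1, p2, p3, p4, p5}; each meets A ∖ {p3}, so x IS a limit point.
  x = p4: open {p4} ∋ x has {p4} ∩ (A ∖ {p4}) = ∅, so x is NOT a limit point.
  x = p5: opens ∋ x are {p1, p2, p5}, {p1, p2, p4, p5}, {p1, p2, p3, p4, p5}; each meets A ∖ {p5}, so x IS a limit point.
Collecting: A' = {p3, p5}.


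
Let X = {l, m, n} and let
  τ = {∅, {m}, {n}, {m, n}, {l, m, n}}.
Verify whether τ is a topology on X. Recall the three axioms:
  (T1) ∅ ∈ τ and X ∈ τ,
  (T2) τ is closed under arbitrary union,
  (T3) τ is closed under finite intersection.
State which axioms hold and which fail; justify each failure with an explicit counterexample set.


τ IS a topology on X.

Axiom (T1): ∅ ∈ τ? Yes; X ∈ τ? Yes.
Axiom (T2/T3): check pairwise unions and intersections of members of τ.
All pairwise intersections and unions checked — each lies in τ. Therefore τ satisfies (T1), (T2), (T3): it IS a topology on X.


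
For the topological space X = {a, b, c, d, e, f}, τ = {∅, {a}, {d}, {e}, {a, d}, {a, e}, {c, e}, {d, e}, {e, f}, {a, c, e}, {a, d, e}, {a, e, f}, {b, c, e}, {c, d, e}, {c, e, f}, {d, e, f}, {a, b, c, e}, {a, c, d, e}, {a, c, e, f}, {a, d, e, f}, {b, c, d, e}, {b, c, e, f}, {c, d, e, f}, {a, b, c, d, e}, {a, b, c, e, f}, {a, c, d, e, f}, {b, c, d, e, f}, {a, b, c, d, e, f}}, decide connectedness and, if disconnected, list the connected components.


(X, τ) is disconnected; components = [{a}, {d}, {b, c, e, f}].

Find clopen sets (U ∈ τ with X ∖ U ∈ τ):
  U = ∅, X ∖ U = {a, b, c, d, e, f} — both open, so U is clopen.
  U = {a}, X ∖ U = {b, c, d, e, f} — both open, so U is clopen.
  U = {d}, X ∖ U = {a, b, c, e, f} — both open, so U is clopen.
  U = {a, d}, X ∖ U = {b, c, e, f} — both open, so U is clopen.
  U = {b, c, e, f}, X ∖ U = {a, d} — both open, so U is clopen.
  U = {a, b, c, e, f}, X ∖ U = {d} — both open, so U is clopen.
  U = {b, c, d, e, f}, X ∖ U = {a} — both open, so U is clopen.
  U = {a, b, c, d, e, f}, X ∖ U = ∅ — both open, so U is clopen.
Nontrivial clopen(s) exist: e.g. {b, c, d, e, f}. So (X, τ) is disconnected.
Compute connected components by grouping points that agree on all clopens:
  component: {a}
  component: {d}
  component: {b, c, e, f}


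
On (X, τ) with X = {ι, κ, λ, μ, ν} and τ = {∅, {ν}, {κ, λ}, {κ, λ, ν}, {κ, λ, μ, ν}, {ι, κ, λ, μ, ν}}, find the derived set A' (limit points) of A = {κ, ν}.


A' = {ι, λ, μ}

For each x ∈ X, list the open sets U ∈ τ with x ∈ U, then check whether U ∩ (A ∖ {x}) ≠ ∅ for every such U.
  x = ι: opens ∋ x are {ι, κ, λ, μ, ν}; each meets A ∖ {ι}, so x IS a limit point.
  x = κ: open {κ, λ} ∋ x has {κ, λ} ∩ (A ∖ {κ}) = ∅, so x is NOT a limit point.
  x = λ: opens ∋ x are {κ, λ}, {κ, λ, ν}, {κ, λ, μ, ν}, {ι, κ, λ, μ, ν}; each meets A ∖ {λ}, so x IS a limit point.
  x = μ: opens ∋ x are {κ, λ, μ, ν}, {ι, κ, λ, μ, ν}; each meets A ∖ {μ}, so x IS a limit point.
  x = ν: open {ν} ∋ x has {ν} ∩ (A ∖ {ν}) = ∅, so x is NOT a limit point.
Collecting: A' = {ι, λ, μ}.


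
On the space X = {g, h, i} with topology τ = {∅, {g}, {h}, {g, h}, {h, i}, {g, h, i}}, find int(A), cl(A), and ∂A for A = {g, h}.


int(A) = {g, h}, cl(A) = {g, h, i}, ∂A = {i}.

Closed sets in (X, τ) are complements of opens:
  closed(X, τ) = {∅, {g}, {i}, {g, i}, {h, i}, {g, h, i}}.
int(A) = ⋃ {U ∈ τ : U ⊆ A}. Opens contained in A: ∅, {g}, {h}, {g, h}.
Taking the union of these: int(A) = {g, h}.
cl(A) = ⋂ {C closed : A ⊆ C}. Closed sets containing A: {g, h, i}.
Intersecting these: cl(A) = {g, h, i}.
∂A = cl(A) ∖ int(A) = {g, h, i} ∖ {g, h} = {i}.


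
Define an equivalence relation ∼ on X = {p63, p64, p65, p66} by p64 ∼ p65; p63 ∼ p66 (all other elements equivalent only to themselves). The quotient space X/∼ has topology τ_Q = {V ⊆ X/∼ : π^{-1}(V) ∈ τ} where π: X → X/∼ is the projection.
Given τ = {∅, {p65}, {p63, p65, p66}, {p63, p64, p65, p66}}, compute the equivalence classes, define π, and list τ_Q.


X/∼ = {[p63=p66], [p64=p65]}; |τ_Q| = 2.

Equivalence classes: [p63=p66], [p64=p65].
Quotient map π: X → X/∼ sends p63 ↦ [p63=p66], p64 ↦ [p64=p65], p65 ↦ [p64=p65], p66 ↦ [p63=p66].
For each subset V ⊆ X/∼, compute π^{-1}(V) ⊆ X and check whether π^{-1}(V) ∈ τ. V is open in τ_Q iff π^{-1}(V) ∈ τ.
  V = {}: π^{-1}(V) = ∅ ∈ τ ✓.
  V = {[p63=p66]}: π^{-1}(V) = {p63, p66} ∉ τ ✗.
  V = {[p64=p65]}: π^{-1}(V) = {p64, p65} ∉ τ ✗.
  V = {[p63=p66], [p64=p65]}: π^{-1}(V) = {p63, p64, p65, p66} ∈ τ ✓.
Open sets in the quotient: τ_Q = {{}, {[p63=p66], [p64=p65]}} (2 elements).


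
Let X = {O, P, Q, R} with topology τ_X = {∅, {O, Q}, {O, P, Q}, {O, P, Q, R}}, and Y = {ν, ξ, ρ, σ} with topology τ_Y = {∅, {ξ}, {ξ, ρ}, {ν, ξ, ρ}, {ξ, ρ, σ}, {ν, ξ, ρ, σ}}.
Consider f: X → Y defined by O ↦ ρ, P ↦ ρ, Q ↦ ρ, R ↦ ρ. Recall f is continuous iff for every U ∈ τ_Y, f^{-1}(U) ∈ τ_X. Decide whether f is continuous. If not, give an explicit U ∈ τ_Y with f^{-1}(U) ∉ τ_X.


f IS continuous.

Compute f^{-1}(U) for each U ∈ τ_Y:
  U = ∅: f^{-1}(U) = ∅ ∈ τ_X ✓.
  U = {ξ}: f^{-1}(U) = ∅ ∈ τ_X ✓.
  U = {ξ, ρ}: f^{-1}(U) = {O, P, Q, R} ∈ τ_X ✓.
  U = {ν, ξ, ρ}: f^{-1}(U) = {O, P, Q, R} ∈ τ_X ✓.
  U = {ξ, ρ, σ}: f^{-1}(U) = {O, P, Q, R} ∈ τ_X ✓.
  U = {ν, ξ, ρ, σ}: f^{-1}(U) = {O, P, Q, R} ∈ τ_X ✓.
Every preimage lies in τ_X, so f IS continuous.


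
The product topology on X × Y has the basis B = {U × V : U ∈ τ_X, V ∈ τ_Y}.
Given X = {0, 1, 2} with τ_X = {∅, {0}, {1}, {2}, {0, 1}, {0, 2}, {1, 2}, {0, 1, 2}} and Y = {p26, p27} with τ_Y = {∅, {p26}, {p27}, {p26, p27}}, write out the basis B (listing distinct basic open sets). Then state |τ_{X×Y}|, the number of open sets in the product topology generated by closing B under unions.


Basis B = {∅ × ∅, {0} × {p26}, {0} × {p27}, {1} × {p26}, {1} × {p27}, {2} × {p26}, {2} × {p27}, {0} × {p26, p27}, {0, 1} × {p26}, {0, 2} × {p26}, {0, 1} × {p27}, {0, 2} × {p27}, {1} × {p26, p27}, {1, 2} × {p26}, {1, 2} × {p27}, {2} × {p26, p27}, {0, 1, 2} × {p26}, {0, 1, 2} × {p27}, {0, 1} × {p26, p27}, {0, 2} × {p26, p27}, {1, 2} × {p26, p27}, {0, 1, 2} × {p26, p27}}; |τ_{X×Y}| = 64.

Enumerate products U × V with U ∈ τ_X, V ∈ τ_Y (deduplicated):
  ∅ × ∅ = {} (∅)
  {0} × {p26} = {(0,p26)}
  {0} × {p27} = {(0,p27)}
  {1} × {p26} = {(1,p26)}
  {1} × {p27} = {(1,p27)}
  {2} × {p26} = {(2,p26)}
  {2} × {p27} = {(2,p27)}
  {0} × {p26, p27} = {(0,p26), (0,p27)}
  {0, 1} × {p26} = {(0,p26), (1,p26)}
  {0, 2} × {p26} = {(0,p26), (2,p26)}
  {0, 1} × {p27} = {(0,p27), (1,p27)}
  {0, 2} × {p27} = {(0,p27), (2,p27)}
  {1} × {p26, p27} = {(1,p26), (1,p27)}
  {1, 2} × {p26} = {(1,p26), (2,p26)}
  {1, 2} × {p27} = {(1,p27), (2,p27)}
  {2} × {p26, p27} = {(2,p26), (2,p27)}
  {0, 1, 2} × {p26} = {(0,p26), (1,p26), (2,p26)}
  {0, 1, 2} × {p27} = {(0,p27), (1,p27), (2,p27)}
  {0, 1} × {p26, p27} = {(0,p26), (0,p27), (1,p26), (1,p27)}
  {0, 2} × {p26, p27} = {(0,p26), (0,p27), (2,p26), (2,p27)}
  {1, 2} × {p26, p27} = {(1,p26), (1,p27), (2,p26), (2,p27)}
  {0, 1, 2} × {p26, p27} = {(0,p26), (0,p27), (1,p26), (1,p27), (2,p26), (2,p27)}
These 22 distinct sets form the basis B.
Close under arbitrary unions to get τ_{X×Y}; counting gives |τ_{X×Y}| = 64.


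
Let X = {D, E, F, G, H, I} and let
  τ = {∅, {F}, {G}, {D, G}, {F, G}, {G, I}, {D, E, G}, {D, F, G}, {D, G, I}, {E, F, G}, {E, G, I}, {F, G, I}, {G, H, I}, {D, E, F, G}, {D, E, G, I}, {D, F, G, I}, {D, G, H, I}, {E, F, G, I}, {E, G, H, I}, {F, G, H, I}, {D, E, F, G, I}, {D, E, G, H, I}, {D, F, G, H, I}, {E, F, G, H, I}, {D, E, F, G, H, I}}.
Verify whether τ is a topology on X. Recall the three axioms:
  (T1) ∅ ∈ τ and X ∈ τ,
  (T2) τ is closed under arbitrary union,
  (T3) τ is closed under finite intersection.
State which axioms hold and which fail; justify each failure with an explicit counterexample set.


τ is NOT a topology on X.

Axiom (T1): ∅ ∈ τ? Yes; X ∈ τ? Yes.
Axiom (T2/T3): check pairwise unions and intersections of members of τ.
Counterexample for (T3): {D, E, G} ∩ {E, F, G} = {E, G} ∉ τ. Therefore τ is NOT a topology.


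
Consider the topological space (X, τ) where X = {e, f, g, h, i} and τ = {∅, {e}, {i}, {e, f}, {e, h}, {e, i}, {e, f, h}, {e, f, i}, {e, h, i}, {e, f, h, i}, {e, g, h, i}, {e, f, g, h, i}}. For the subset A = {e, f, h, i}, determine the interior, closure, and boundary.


int(A) = {e, f, h, i}, cl(A) = {e, f, g, h, i}, ∂A = {g}.

Closed sets in (X, τ) are complements of opens:
  closed(X, τ) = {∅, {f}, {g}, {f, g}, {g, h}, {g, i}, {f, g, h}, {f, g, i}, {g, h, i}, {e, f, g, h}, {f, g, h, i}, {e, f, g, h, i}}.
int(A) = ⋃ {U ∈ τ : U ⊆ A}. Opens contained in A: ∅, {e}, {i}, {e, f}, {e, h}, {e, i}, {e, f, h}, {e, f, i}, {e, h, i}, {e, f, h, i}.
Taking the union of these: int(A) = {e, f, h, i}.
cl(A) = ⋂ {C closed : A ⊆ C}. Closed sets containing A: {e, f, g, h, i}.
Intersecting these: cl(A) = {e, f, g, h, i}.
∂A = cl(A) ∖ int(A) = {e, f, g, h, i} ∖ {e, f, h, i} = {g}.


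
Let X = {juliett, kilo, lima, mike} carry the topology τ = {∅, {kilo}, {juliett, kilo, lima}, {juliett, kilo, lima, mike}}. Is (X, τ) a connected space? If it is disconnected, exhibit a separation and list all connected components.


(X, τ) is connected.

Find clopen sets (U ∈ τ with X ∖ U ∈ τ):
  U = ∅, X ∖ U = {juliett, kilo, lima, mike} — both open, so U is clopen.
  U = {juliett, kilo, lima, mike}, X ∖ U = ∅ — both open, so U is clopen.
Only trivial clopens (∅ and X) exist, so (X, τ) is connected.
Compute connected components by grouping points that agree on all clopens:
  component: {juliett, kilo, lima, mike}


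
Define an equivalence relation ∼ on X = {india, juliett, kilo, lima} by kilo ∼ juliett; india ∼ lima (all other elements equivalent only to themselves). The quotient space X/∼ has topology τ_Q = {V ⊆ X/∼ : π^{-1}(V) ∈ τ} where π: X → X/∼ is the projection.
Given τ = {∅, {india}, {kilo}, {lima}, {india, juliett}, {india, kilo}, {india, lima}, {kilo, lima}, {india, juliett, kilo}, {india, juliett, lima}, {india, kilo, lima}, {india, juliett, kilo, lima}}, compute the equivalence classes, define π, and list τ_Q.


X/∼ = {[india=lima], [juliett=kilo]}; |τ_Q| = 3.

Equivalence classes: [india=lima], [juliett=kilo].
Quotient map π: X → X/∼ sends india ↦ [india=lima], juliett ↦ [juliett=kilo], kilo ↦ [juliett=kilo], lima ↦ [india=lima].
For each subset V ⊆ X/∼, compute π^{-1}(V) ⊆ X and check whether π^{-1}(V) ∈ τ. V is open in τ_Q iff π^{-1}(V) ∈ τ.
  V = {}: π^{-1}(V) = ∅ ∈ τ ✓.
  V = {[india=lima]}: π^{-1}(V) = {india, lima} ∈ τ ✓.
  V = {[juliett=kilo]}: π^{-1}(V) = {juliett, kilo} ∉ τ ✗.
  V = {[india=lima], [juliett=kilo]}: π^{-1}(V) = {india, juliett, kilo, lima} ∈ τ ✓.
Open sets in the quotient: τ_Q = {{}, {[india=lima]}, {[india=lima], [juliett=kilo]}} (3 elements).


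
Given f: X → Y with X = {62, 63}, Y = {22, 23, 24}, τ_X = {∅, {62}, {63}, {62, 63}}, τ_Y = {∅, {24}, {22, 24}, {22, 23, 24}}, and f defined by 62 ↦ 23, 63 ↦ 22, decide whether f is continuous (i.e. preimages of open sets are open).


f IS continuous.

Compute f^{-1}(U) for each U ∈ τ_Y:
  U = ∅: f^{-1}(U) = ∅ ∈ τ_X ✓.
  U = {24}: f^{-1}(U) = ∅ ∈ τ_X ✓.
  U = {22, 24}: f^{-1}(U) = {63} ∈ τ_X ✓.
  U = {22, 23, 24}: f^{-1}(U) = {62, 63} ∈ τ_X ✓.
Every preimage lies in τ_X, so f IS continuous.


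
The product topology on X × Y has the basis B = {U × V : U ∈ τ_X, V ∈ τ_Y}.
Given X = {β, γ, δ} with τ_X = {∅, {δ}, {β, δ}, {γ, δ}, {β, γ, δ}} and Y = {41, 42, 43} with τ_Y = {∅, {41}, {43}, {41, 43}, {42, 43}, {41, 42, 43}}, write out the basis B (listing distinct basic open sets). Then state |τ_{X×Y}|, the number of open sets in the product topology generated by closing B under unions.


Basis B = {∅ × ∅, {δ} × {41}, {δ} × {43}, {β, δ} × {41}, {β, δ} × {43}, {γ, δ} × {41}, {γ, δ} × {43}, {δ} × {41, 43}, {δ} × {42, 43}, {β, γ, δ} × {41}, {β, γ, δ} × {43}, {δ} × {41, 42, 43}, {β, δ} × {41, 43}, {β, δ} × {42, 43}, {γ, δ} × {41, 43}, {γ, δ} × {42, 43}, {β, δ} × {41, 42, 43}, {β, γ, δ} × {41, 43}, {β, γ, δ} × {42, 43}, {γ, δ} × {41, 42, 43}, {β, γ, δ} × {41, 42, 43}}; |τ_{X×Y}| = 70.

Enumerate products U × V with U ∈ τ_X, V ∈ τ_Y (deduplicated):
  ∅ × ∅ = {} (∅)
  {δ} × {41} = {(δ,41)}
  {δ} × {43} = {(δ,43)}
  {β, δ} × {41} = {(β,41), (δ,41)}
  {β, δ} × {43} = {(β,43), (δ,43)}
  {γ, δ} × {41} = {(γ,41), (δ,41)}
  {γ, δ} × {43} = {(γ,43), (δ,43)}
  {δ} × {41, 43} = {(δ,41), (δ,43)}
  {δ} × {42, 43} = {(δ,42), (δ,43)}
  {β, γ, δ} × {41} = {(β,41), (γ,41), (δ,41)}
  {β, γ, δ} × {43} = {(β,43), (γ,43), (δ,43)}
  {δ} × {41, 42, 43} = {(δ,41), (δ,42), (δ,43)}
  {β, δ} × {41, 43} = {(β,41), (β,43), (δ,41), (δ,43)}
  {β, δ} × {42, 43} = {(β,42), (β,43), (δ,42), (δ,43)}
  {γ, δ} × {41, 43} = {(γ,41), (γ,43), (δ,41), (δ,43)}
  {γ, δ} × {42, 43} = {(γ,42), (γ,43), (δ,42), (δ,43)}
  {β, δ} × {41, 42, 43} = {(β,41), (β,42), (β,43), (δ,41), (δ,42), (δ,43)}
  {β, γ, δ} × {41, 43} = {(β,41), (β,43), (γ,41), (γ,43), (δ,41), (δ,43)}
  {β, γ, δ} × {42, 43} = {(β,42), (β,43), (γ,42), (γ,43), (δ,42), (δ,43)}
  {γ, δ} × {41, 42, 43} = {(γ,41), (γ,42), (γ,43), (δ,41), (δ,42), (δ,43)}
  {β, γ, δ} × {41, 42, 43} = {(β,41), (β,42), (β,43), (γ,41), (γ,42), (γ,43), (δ,41), (δ,42), (δ,43)}
These 21 distinct sets form the basis B.
Close under arbitrary unions to get τ_{X×Y}; counting gives |τ_{X×Y}| = 70.
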